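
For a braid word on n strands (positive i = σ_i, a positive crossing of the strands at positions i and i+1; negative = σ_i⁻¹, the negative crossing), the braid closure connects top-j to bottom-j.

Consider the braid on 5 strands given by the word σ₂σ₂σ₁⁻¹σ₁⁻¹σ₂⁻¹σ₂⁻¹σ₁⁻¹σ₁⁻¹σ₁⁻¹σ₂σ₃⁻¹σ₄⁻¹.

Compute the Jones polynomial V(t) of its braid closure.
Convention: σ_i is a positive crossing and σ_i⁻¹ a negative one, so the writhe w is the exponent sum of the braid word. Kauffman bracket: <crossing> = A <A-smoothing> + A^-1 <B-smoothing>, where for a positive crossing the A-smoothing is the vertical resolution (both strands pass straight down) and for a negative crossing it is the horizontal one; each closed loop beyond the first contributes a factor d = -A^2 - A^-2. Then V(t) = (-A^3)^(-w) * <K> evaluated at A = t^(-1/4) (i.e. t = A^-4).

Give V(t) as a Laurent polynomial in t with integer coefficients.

-1 + 3*t^-1 - 4*t^-2 + 6*t^-3 - 5*t^-4 + 5*t^-5 - 4*t^-6 + 2*t^-7 - t^-8

Derivation:
The presented braid s2 s2 s1^-1 s1^-1 s2^-1 s2^-1 s1^-1 s1^-1 s1^-1 s2 s3^-1 s4^-1 on 5 strands reduces by inverse Markov moves (closure unchanged at each step):
  Destabilize: the word has the form β·s4^-1 where s4^-1 occurs only as the final letter (β ∈ B_4); drop it and the last strand → 4 strands.
  Destabilize: the word has the form β·s3^-1 where s3^-1 occurs only as the final letter (β ∈ B_3); drop it and the last strand → 3 strands.
Reduced to β = s2 s2 s1^-1 s1^-1 s2^-1 s2^-1 s1^-1 s1^-1 s1^-1 s2 on 3 strands, 10 crossings.
Compute on β:
Braid: s2 s2 s1^-1 s1^-1 s2^-1 s2^-1 s1^-1 s1^-1 s1^-1 s2 on 3 strands, 10 crossings.
Writhe w = (#positive) - (#negative) = 3 - 7 = -4.
State-sum expansion of <K>. There are 2^10 = 1024 states.
For each crossing: s=0 is the vertical smoothing, s=1 horizontal. Crossing k contributes A^(sign_k * (1 - 2*s_k)); loop factor d = -A^2 - A^-2.
Tabulate the states by total A-exponent and number of loops L (A-exp: L × count):
  A^10: L=6 ×1
  A^8: L=5 ×10
  A^6: L=4 ×41, L=6 ×4
  A^4: L=3 ×87, L=5 ×32, L=7 ×1
  A^2: L=2 ×97, L=4 ×100, L=6 ×13
  A^0: L=1 ×46, L=3 ×152, L=5 ×52, L=7 ×2
  A^-2: L=2 ×103, L=4 ×96, L=6 ×11
  A^-4: L=1 ×15, L=3 ×79, L=5 ×26
  A^-6: L=2 ×18, L=4 ×26, L=6 ×1
  A^-8: L=3 ×8, L=5 ×2
  A^-10: L=4 ×1
Each group contributes A^e * Σ count * d^(L-1):
Powers of d = -A^2 - A^-2: d^2 = A^4 + 2 + A^-4; d^3 = -A^6 - 3*A^2 - 3*A^-2 - A^-6; d^4 = A^8 + 4*A^4 + 6 + 4*A^-4 + A^-8; d^5 = -A^10 - 5*A^6 - 10*A^2 - 10*A^-2 - 5*A^-6 - A^-10; d^6 = A^12 + 6*A^8 + 15*A^4 + 20 + 15*A^-4 + 6*A^-8 + A^-12.
  A^10 * (d^5) = -A^20 - 5*A^16 - 10*A^12 - 10*A^8 - 5*A^4 - 1
  A^8 * (10*d^4) = 10*A^16 + 40*A^12 + 60*A^8 + 40*A^4 + 10
  A^6 * (41*d^3 + 4*d^5) = -4*A^16 - 61*A^12 - 163*A^8 - 163*A^4 - 61 - 4*A^-4
  A^4 * (87*d^2 + 32*d^4 + d^6) = A^16 + 38*A^12 + 230*A^8 + 386*A^4 + 230 + 38*A^-4 + A^-8
  A^2 * (97*d + 100*d^3 + 13*d^5) = -13*A^12 - 165*A^8 - 527*A^4 - 527 - 165*A^-4 - 13*A^-8
  A^0 * (46 + 152*d^2 + 52*d^4 + 2*d^6) = 2*A^12 + 64*A^8 + 390*A^4 + 702 + 390*A^-4 + 64*A^-8 + 2*A^-12
  A^-2 * (103*d + 96*d^3 + 11*d^5) = -11*A^8 - 151*A^4 - 501 - 501*A^-4 - 151*A^-8 - 11*A^-12
  A^-4 * (15 + 79*d^2 + 26*d^4) = 26*A^4 + 183 + 329*A^-4 + 183*A^-8 + 26*A^-12
  A^-6 * (18*d + 26*d^3 + d^5) = -A^4 - 31 - 106*A^-4 - 106*A^-8 - 31*A^-12 - A^-16
  A^-8 * (8*d^2 + 2*d^4) = 2 + 16*A^-4 + 28*A^-8 + 16*A^-12 + 2*A^-16
  A^-10 * (d^3) = -A^-4 - 3*A^-8 - 3*A^-12 - A^-16
Summing the groups: <K> = -A^20 + 2*A^16 - 4*A^12 + 5*A^8 - 5*A^4 + 6 - 4*A^-4 + 3*A^-8 - A^-12
Normalise by the writhe: (-A^3)^(-w) = (-A^3)^(4) = A^12, so f(A) = A^12 * <K> = -A^32 + 2*A^28 - 4*A^24 + 5*A^20 - 5*A^16 + 6*A^12 - 4*A^8 + 3*A^4 - 1.
Substitute A = t^(-1/4), i.e. A^e → t^(-e/4): V(t) = -1 + 3*t^-1 - 4*t^-2 + 6*t^-3 - 5*t^-4 + 5*t^-5 - 4*t^-6 + 2*t^-7 - t^-8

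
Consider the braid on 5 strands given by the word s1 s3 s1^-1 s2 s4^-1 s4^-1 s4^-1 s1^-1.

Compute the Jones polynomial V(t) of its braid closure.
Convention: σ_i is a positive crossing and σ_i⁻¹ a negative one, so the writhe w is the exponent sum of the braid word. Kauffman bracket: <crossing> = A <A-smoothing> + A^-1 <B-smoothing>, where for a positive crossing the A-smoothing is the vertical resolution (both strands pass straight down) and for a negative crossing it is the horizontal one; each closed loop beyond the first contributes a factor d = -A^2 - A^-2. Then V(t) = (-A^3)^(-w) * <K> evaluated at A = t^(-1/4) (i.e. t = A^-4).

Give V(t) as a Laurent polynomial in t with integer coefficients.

The presented braid s1 s3 s1^-1 s2 s4^-1 s4^-1 s4^-1 s1^-1 on 5 strands reduces by inverse Markov moves (closure unchanged at each step):
  Deconjugate: the word is γ·β·γ⁻¹ with γ = s1 (prefix) and γ⁻¹ = s1^-1 (suffix); strip both.
Reduced to β = s3 s1^-1 s2 s4^-1 s4^-1 s4^-1 on 5 strands, 6 crossings.
Compute on β:
Braid: s3 s1^-1 s2 s4^-1 s4^-1 s4^-1 on 5 strands, 6 crossings.
Writhe w = (#positive) - (#negative) = 2 - 4 = -2.
State-sum expansion of <K>. There are 2^6 = 64 states.
For each crossing: s=0 is the vertical smoothing, s=1 horizontal. Crossing k contributes A^(sign_k * (1 - 2*s_k)); loop factor d = -A^2 - A^-2.
Tabulate the states by total A-exponent and number of loops L (A-exp: L × count):
  A^6: L=5 ×1
  A^4: L=4 ×5, L=6 ×1
  A^2: L=3 ×10, L=5 ×5
  A^0: L=2 ×9, L=4 ×11
  A^-2: L=1 ×3, L=3 ×11, L=5 ×1
  A^-4: L=2 ×4, L=4 ×2
  A^-6: L=3 ×1
Each group contributes A^e * Σ count * d^(L-1):
Powers of d = -A^2 - A^-2: d^2 = A^4 + 2 + A^-4; d^3 = -A^6 - 3*A^2 - 3*A^-2 - A^-6; d^4 = A^8 + 4*A^4 + 6 + 4*A^-4 + A^-8; d^5 = -A^10 - 5*A^6 - 10*A^2 - 10*A^-2 - 5*A^-6 - A^-10.
  A^6 * (d^4) = A^14 + 4*A^10 + 6*A^6 + 4*A^2 + A^-2
  A^4 * (5*d^3 + d^5) = -A^14 - 10*A^10 - 25*A^6 - 25*A^2 - 10*A^-2 - A^-6
  A^2 * (10*d^2 + 5*d^4) = 5*A^10 + 30*A^6 + 50*A^2 + 30*A^-2 + 5*A^-6
  A^0 * (9*d + 11*d^3) = -11*A^6 - 42*A^2 - 42*A^-2 - 11*A^-6
  A^-2 * (3 + 11*d^2 + d^4) = A^6 + 15*A^2 + 31*A^-2 + 15*A^-6 + A^-10
  A^-4 * (4*d + 2*d^3) = -2*A^2 - 10*A^-2 - 10*A^-6 - 2*A^-10
  A^-6 * (d^2) = A^-2 + 2*A^-6 + A^-10
Summing the groups: <K> = -A^10 + A^6 + A^-2
Normalise by the writhe: (-A^3)^(-w) = (-A^3)^(2) = A^6, so f(A) = A^6 * <K> = -A^16 + A^12 + A^4.
Substitute A = t^(-1/4), i.e. A^e → t^(-e/4): V(t) = t^-1 + t^-3 - t^-4

Answer: t^-1 + t^-3 - t^-4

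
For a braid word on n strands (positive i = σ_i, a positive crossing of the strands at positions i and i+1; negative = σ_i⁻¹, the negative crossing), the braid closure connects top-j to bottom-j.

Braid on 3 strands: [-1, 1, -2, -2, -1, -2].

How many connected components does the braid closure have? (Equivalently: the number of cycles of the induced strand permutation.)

1

Derivation:
Track the strand permutation on 3 strands, starting from identity.
  step 1: s1^-1 swaps positions 1,2 -> [2 1 3]
  step 2: s1 swaps positions 1,2 -> [1 2 3]
  step 3: s2^-1 swaps positions 2,3 -> [1 3 2]
  step 4: s2^-1 swaps positions 2,3 -> [1 2 3]
  step 5: s1^-1 swaps positions 1,2 -> [2 1 3]
  step 6: s2^-1 swaps positions 2,3 -> [2 3 1]
Final permutation (position -> original strand): [2 3 1]
Closure components = cycle count of this permutation = 1.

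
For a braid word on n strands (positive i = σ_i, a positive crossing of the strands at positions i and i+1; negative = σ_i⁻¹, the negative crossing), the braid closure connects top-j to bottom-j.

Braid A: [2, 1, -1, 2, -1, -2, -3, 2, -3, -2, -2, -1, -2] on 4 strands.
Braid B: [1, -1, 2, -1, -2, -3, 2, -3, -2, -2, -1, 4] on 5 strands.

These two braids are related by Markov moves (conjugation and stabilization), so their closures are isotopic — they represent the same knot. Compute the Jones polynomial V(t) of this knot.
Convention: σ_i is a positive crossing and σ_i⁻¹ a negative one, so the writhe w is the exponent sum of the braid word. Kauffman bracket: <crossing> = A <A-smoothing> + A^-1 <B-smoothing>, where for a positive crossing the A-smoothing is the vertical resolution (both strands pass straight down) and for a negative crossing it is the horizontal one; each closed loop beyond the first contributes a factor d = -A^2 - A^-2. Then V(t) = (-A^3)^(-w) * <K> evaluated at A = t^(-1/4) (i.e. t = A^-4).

Markov-equivalent braids have isotopic closures, hence identical knot invariants. Strip the Markov moves from each word to reach a common short braid β, then compute V(t) once on β.
Braid A: s2 s1 s1^-1 s2 s1^-1 s2^-1 s3^-1 s2 s3^-1 s2^-1 s2^-1 s1^-1 s2^-1 on 4 strands reduces by inverse Markov moves (closure unchanged at each step):
  Deconjugate: the word is γ·β·γ⁻¹ with γ = s2 s1 (prefix) and γ⁻¹ = s1^-1 s2^-1 (suffix); strip both.
Reduced to β = s1^-1 s2 s1^-1 s2^-1 s3^-1 s2 s3^-1 s2^-1 s2^-1 on 4 strands, 9 crossings.
Braid B: s1 s1^-1 s2 s1^-1 s2^-1 s3^-1 s2 s3^-1 s2^-1 s2^-1 s1^-1 s4 on 5 strands reduces by inverse Markov moves (closure unchanged at each step):
  Destabilize: the word has the form β·s4 where s4 occurs only as the final letter (β ∈ B_4); drop it and the last strand → 4 strands.
  Deconjugate: the word is γ·β·γ⁻¹ with γ = s1 (prefix) and γ⁻¹ = s1^-1 (suffix); strip both.
Reduced to β = s1^-1 s2 s1^-1 s2^-1 s3^-1 s2 s3^-1 s2^-1 s2^-1 on 4 strands, 9 crossings.
Both give the same β = s1^-1 s2 s1^-1 s2^-1 s3^-1 s2 s3^-1 s2^-1 s2^-1 on 4 strands, so one state sum suffices:
Braid: s1^-1 s2 s1^-1 s2^-1 s3^-1 s2 s3^-1 s2^-1 s2^-1 on 4 strands, 9 crossings.
Writhe w = (#positive) - (#negative) = 2 - 7 = -5.
State-sum expansion of <K>. There are 2^9 = 512 states.
Each crossing splits two ways (0=vertical, 1=horizontal). The state's weight is A^(#A-smoothings - #B-smoothings) * d^(loops - 1).
Tabulate the states by total A-exponent and number of loops L (A-exp: L × count):
  A^9: L=5 ×1
  A^7: L=4 ×9
  A^5: L=3 ×30, L=5 ×6
  A^3: L=2 ×45, L=4 ×37, L=6 ×2
  A^1: L=1 ×27, L=3 ×78, L=5 ×21
  A^-1: L=2 ×67, L=4 ×53, L=6 ×6
  A^-3: L=1 ×12, L=3 ×53, L=5 ×18, L=7 ×1
  A^-5: L=2 ×14, L=4 ×19, L=6 ×3
  A^-7: L=3 ×6, L=5 ×3
  A^-9: L=4 ×1
Each group contributes A^e * Σ count * d^(L-1):
Powers of d = -A^2 - A^-2: d^2 = A^4 + 2 + A^-4; d^3 = -A^6 - 3*A^2 - 3*A^-2 - A^-6; d^4 = A^8 + 4*A^4 + 6 + 4*A^-4 + A^-8; d^5 = -A^10 - 5*A^6 - 10*A^2 - 10*A^-2 - 5*A^-6 - A^-10; d^6 = A^12 + 6*A^8 + 15*A^4 + 20 + 15*A^-4 + 6*A^-8 + A^-12.
  A^9 * (d^4) = A^17 + 4*A^13 + 6*A^9 + 4*A^5 + A
  A^7 * (9*d^3) = -9*A^13 - 27*A^9 - 27*A^5 - 9*A
  A^5 * (30*d^2 + 6*d^4) = 6*A^13 + 54*A^9 + 96*A^5 + 54*A + 6*A^-3
  A^3 * (45*d + 37*d^3 + 2*d^5) = -2*A^13 - 47*A^9 - 176*A^5 - 176*A - 47*A^-3 - 2*A^-7
  A^1 * (27 + 78*d^2 + 21*d^4) = 21*A^9 + 162*A^5 + 309*A + 162*A^-3 + 21*A^-7
  A^-1 * (67*d + 53*d^3 + 6*d^5) = -6*A^9 - 83*A^5 - 286*A - 286*A^-3 - 83*A^-7 - 6*A^-11
  A^-3 * (12 + 53*d^2 + 18*d^4 + d^6) = A^9 + 24*A^5 + 140*A + 246*A^-3 + 140*A^-7 + 24*A^-11 + A^-15
  A^-5 * (14*d + 19*d^3 + 3*d^5) = -3*A^5 - 34*A - 101*A^-3 - 101*A^-7 - 34*A^-11 - 3*A^-15
  A^-7 * (6*d^2 + 3*d^4) = 3*A + 18*A^-3 + 30*A^-7 + 18*A^-11 + 3*A^-15
  A^-9 * (d^3) = -A^-3 - 3*A^-7 - 3*A^-11 - A^-15
Summing the groups: <K> = A^17 - A^13 + 2*A^9 - 3*A^5 + 2*A - 3*A^-3 + 2*A^-7 - A^-11
Normalise by the writhe: (-A^3)^(-w) = (-A^3)^(5) = -A^15, so f(A) = -A^15 * <K> = -A^32 + A^28 - 2*A^24 + 3*A^20 - 2*A^16 + 3*A^12 - 2*A^8 + A^4.
Substitute A = t^(-1/4), i.e. A^e → t^(-e/4): V(t) = t^-1 - 2*t^-2 + 3*t^-3 - 2*t^-4 + 3*t^-5 - 2*t^-6 + t^-7 - t^-8

Answer: t^-1 - 2*t^-2 + 3*t^-3 - 2*t^-4 + 3*t^-5 - 2*t^-6 + t^-7 - t^-8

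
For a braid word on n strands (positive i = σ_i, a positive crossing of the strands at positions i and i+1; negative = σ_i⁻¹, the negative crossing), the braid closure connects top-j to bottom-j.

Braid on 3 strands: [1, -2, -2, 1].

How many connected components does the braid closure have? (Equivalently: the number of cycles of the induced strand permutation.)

Track the strand permutation on 3 strands, starting from identity.
  step 1: s1 swaps positions 1,2 -> [2 1 3]
  step 2: s2^-1 swaps positions 2,3 -> [2 3 1]
  step 3: s2^-1 swaps positions 2,3 -> [2 1 3]
  step 4: s1 swaps positions 1,2 -> [1 2 3]
Final permutation (position -> original strand): [1 2 3]
Closure components = cycle count of this permutation = 3.

Answer: 3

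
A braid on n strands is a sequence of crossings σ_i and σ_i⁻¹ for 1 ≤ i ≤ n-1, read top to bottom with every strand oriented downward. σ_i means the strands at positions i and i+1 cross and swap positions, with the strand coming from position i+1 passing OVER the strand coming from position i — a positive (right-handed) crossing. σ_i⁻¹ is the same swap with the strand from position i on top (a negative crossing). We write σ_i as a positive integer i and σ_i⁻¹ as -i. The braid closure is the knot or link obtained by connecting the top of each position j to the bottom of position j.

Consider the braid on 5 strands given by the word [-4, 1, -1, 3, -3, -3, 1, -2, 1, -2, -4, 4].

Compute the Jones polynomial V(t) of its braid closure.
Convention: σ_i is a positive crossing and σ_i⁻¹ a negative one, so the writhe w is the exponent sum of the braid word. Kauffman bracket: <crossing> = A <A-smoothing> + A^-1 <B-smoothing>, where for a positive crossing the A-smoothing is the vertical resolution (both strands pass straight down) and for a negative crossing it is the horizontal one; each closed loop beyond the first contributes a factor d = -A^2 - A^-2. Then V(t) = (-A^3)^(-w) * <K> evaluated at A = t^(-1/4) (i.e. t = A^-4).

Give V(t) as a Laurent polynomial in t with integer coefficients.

t^2 - t + 1 - t^-1 + t^-2

Derivation:
The presented braid s4^-1 s1 s1^-1 s3 s3^-1 s3^-1 s1 s2^-1 s1 s2^-1 s4^-1 s4 on 5 strands reduces by inverse Markov moves (closure unchanged at each step):
  Deconjugate: the word is γ·β·γ⁻¹ with γ = s4^-1 (prefix) and γ⁻¹ = s4 (suffix); strip both.
  Destabilize: the word has the form β·s4^-1 where s4^-1 occurs only as the final letter (β ∈ B_4); drop it and the last strand → 4 strands.
Reduced to β = s1 s1^-1 s3 s3^-1 s3^-1 s1 s2^-1 s1 s2^-1 on 4 strands, 9 crossings.
Compute on β:
First cancel adjacent σ_i σ_i⁻¹ pairs (Reidemeister II — same braid, same closure): s1 s1^-1 s3 s3^-1 s3^-1 s1 s2^-1 s1 s2^-1 → s3^-1 s1 s2^-1 s1 s2^-1.
Braid: s3^-1 s1 s2^-1 s1 s2^-1 on 4 strands, 5 crossings.
Writhe w = (#positive) - (#negative) = 2 - 3 = -1.
State-sum expansion of <K>. There are 2^5 = 32 states.
For each crossing: s=0 is the vertical smoothing, s=1 horizontal. Crossing k contributes A^(sign_k * (1 - 2*s_k)); loop factor d = -A^2 - A^-2.
  state 00000: A-exp=-1, loops=4, term = A^-1 * d^3
  state 00001: A-exp=+1, loops=3, term = A^1 * d^2
  state 00010: A-exp=-3, loops=3, term = A^-3 * d^2
  state 00011: A-exp=-1, loops=2, term = A^-1 * d^1
  state 00100: A-exp=+1, loops=3, term = A^1 * d^2
  state 00101: A-exp=+3, loops=4, term = A^3 * d^3
  state 00110: A-exp=-1, loops=2, term = A^-1 * d^1
  state 00111: A-exp=+1, loops=3, term = A^1 * d^2
  state 01000: A-exp=-3, loops=3, term = A^-3 * d^2
  state 01001: A-exp=-1, loops=2, term = A^-1 * d^1
  state 01010: A-exp=-5, loops=4, term = A^-5 * d^3
  state 01011: A-exp=-3, loops=3, term = A^-3 * d^2
  state 01100: A-exp=-1, loops=2, term = A^-1 * d^1
  state 01101: A-exp=+1, loops=3, term = A^1 * d^2
  state 01110: A-exp=-3, loops=3, term = A^-3 * d^2
  state 01111: A-exp=-1, loops=2, term = A^-1 * d^1
  state 10000: A-exp=+1, loops=3, term = A^1 * d^2
  state 10001: A-exp=+3, loops=2, term = A^3 * d^1
  state 10010: A-exp=-1, loops=2, term = A^-1 * d^1
  state 10011: A-exp=+1, loops=1, term = A^1 * d^0
  state 10100: A-exp=+3, loops=2, term = A^3 * d^1
  state 10101: A-exp=+5, loops=3, term = A^5 * d^2
  state 10110: A-exp=+1, loops=1, term = A^1 * d^0
  state 10111: A-exp=+3, loops=2, term = A^3 * d^1
  state 11000: A-exp=-1, loops=2, term = A^-1 * d^1
  state 11001: A-exp=+1, loops=1, term = A^1 * d^0
  state 11010: A-exp=-3, loops=3, term = A^-3 * d^2
  state 11011: A-exp=-1, loops=2, term = A^-1 * d^1
  state 11100: A-exp=+1, loops=1, term = A^1 * d^0
  state 11101: A-exp=+3, loops=2, term = A^3 * d^1
  state 11110: A-exp=-1, loops=2, term = A^-1 * d^1
  state 11111: A-exp=+1, loops=1, term = A^1 * d^0
Collect the terms by A-exponent (count of states per loop number):
Powers of d = -A^2 - A^-2: d^2 = A^4 + 2 + A^-4; d^3 = -A^6 - 3*A^2 - 3*A^-2 - A^-6.
  A^5 * (d^2) = A^9 + 2*A^5 + A
  A^3 * (4*d + d^3) = -A^9 - 7*A^5 - 7*A - A^-3
  A^1 * (5 + 5*d^2) = 5*A^5 + 15*A + 5*A^-3
  A^-1 * (9*d + d^3) = -A^5 - 12*A - 12*A^-3 - A^-7
  A^-3 * (5*d^2) = 5*A + 10*A^-3 + 5*A^-7
  A^-5 * (d^3) = -A - 3*A^-3 - 3*A^-7 - A^-11
Summing the groups: <K> = -A^5 + A - A^-3 + A^-7 - A^-11
Normalise by the writhe: (-A^3)^(-w) = (-A^3)^(1) = -A^3, so f(A) = -A^3 * <K> = A^8 - A^4 + 1 - A^-4 + A^-8.
Substitute A = t^(-1/4), i.e. A^e → t^(-e/4): V(t) = t^2 - t + 1 - t^-1 + t^-2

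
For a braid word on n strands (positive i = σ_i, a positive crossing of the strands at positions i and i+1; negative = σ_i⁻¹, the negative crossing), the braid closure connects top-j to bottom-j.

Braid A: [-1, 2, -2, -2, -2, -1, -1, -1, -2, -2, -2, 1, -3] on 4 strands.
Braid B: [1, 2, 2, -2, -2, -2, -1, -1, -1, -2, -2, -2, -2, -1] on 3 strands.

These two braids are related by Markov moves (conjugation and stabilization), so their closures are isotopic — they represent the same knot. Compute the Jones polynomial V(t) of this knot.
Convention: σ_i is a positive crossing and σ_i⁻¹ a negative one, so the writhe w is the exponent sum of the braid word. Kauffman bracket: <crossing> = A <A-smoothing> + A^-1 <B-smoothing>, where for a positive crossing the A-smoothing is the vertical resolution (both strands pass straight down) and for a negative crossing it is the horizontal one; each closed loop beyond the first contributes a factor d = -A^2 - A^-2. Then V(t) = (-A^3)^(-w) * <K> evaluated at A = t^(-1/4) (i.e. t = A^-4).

Markov-equivalent braids have isotopic closures, hence identical knot invariants. Strip the Markov moves from each word to reach a common short braid β, then compute V(t) once on β.
Braid A: s1^-1 s2 s2^-1 s2^-1 s2^-1 s1^-1 s1^-1 s1^-1 s2^-1 s2^-1 s2^-1 s1 s3^-1 on 4 strands reduces by inverse Markov moves (closure unchanged at each step):
  Destabilize: the word has the form β·s3^-1 where s3^-1 occurs only as the final letter (β ∈ B_3); drop it and the last strand → 3 strands.
  Deconjugate: the word is γ·β·γ⁻¹ with γ = s1^-1 s2 (prefix) and γ⁻¹ = s2^-1 s1 (suffix); strip both.
Reduced to β = s2^-1 s2^-1 s2^-1 s1^-1 s1^-1 s1^-1 s2^-1 s2^-1 on 3 strands, 8 crossings.
Braid B: s1 s2 s2 s2^-1 s2^-1 s2^-1 s1^-1 s1^-1 s1^-1 s2^-1 s2^-1 s2^-1 s2^-1 s1^-1 on 3 strands reduces by inverse Markov moves (closure unchanged at each step):
  Deconjugate: the word is γ·β·γ⁻¹ with γ = s1 s2 (prefix) and γ⁻¹ = s2^-1 s1^-1 (suffix); strip both.
  Deconjugate: the word is γ·β·γ⁻¹ with γ = s2 (prefix) and γ⁻¹ = s2^-1 (suffix); strip both.
Reduced to β = s2^-1 s2^-1 s2^-1 s1^-1 s1^-1 s1^-1 s2^-1 s2^-1 on 3 strands, 8 crossings.
Both give the same β = s2^-1 s2^-1 s2^-1 s1^-1 s1^-1 s1^-1 s2^-1 s2^-1 on 3 strands, so one state sum suffices:
Braid: s2^-1 s2^-1 s2^-1 s1^-1 s1^-1 s1^-1 s2^-1 s2^-1 on 3 strands, 8 crossings.
Writhe w = (#positive) - (#negative) = 0 - 8 = -8.
Enumerate smoothing states for the bracket polynomial. There are 2^8 = 256 states.
Smooth each crossing (0=||, 1=⌣⌢); contribution A^(Σ sign_k(1-2s_k)) * d^(L-1).
Tabulate the states by total A-exponent and number of loops L (A-exp: L × count):
  A^8: L=7 ×1
  A^6: L=6 ×8
  A^4: L=5 ×28
  A^2: L=4 ×55, L=6 ×1
  A^0: L=3 ×65, L=5 ×5
  A^-2: L=2 ×45, L=4 ×11
  A^-4: L=1 ×15, L=3 ×13
  A^-6: L=2 ×8
  A^-8: L=3 ×1
Each group contributes A^e * Σ count * d^(L-1):
Powers of d = -A^2 - A^-2: d^2 = A^4 + 2 + A^-4; d^3 = -A^6 - 3*A^2 - 3*A^-2 - A^-6; d^4 = A^8 + 4*A^4 + 6 + 4*A^-4 + A^-8; d^5 = -A^10 - 5*A^6 - 10*A^2 - 10*A^-2 - 5*A^-6 - A^-10; d^6 = A^12 + 6*A^8 + 15*A^4 + 20 + 15*A^-4 + 6*A^-8 + A^-12.
  A^8 * (d^6) = A^20 + 6*A^16 + 15*A^12 + 20*A^8 + 15*A^4 + 6 + A^-4
  A^6 * (8*d^5) = -8*A^16 - 40*A^12 - 80*A^8 - 80*A^4 - 40 - 8*A^-4
  A^4 * (28*d^4) = 28*A^12 + 112*A^8 + 168*A^4 + 112 + 28*A^-4
  A^2 * (55*d^3 + d^5) = -A^12 - 60*A^8 - 175*A^4 - 175 - 60*A^-4 - A^-8
  A^0 * (65*d^2 + 5*d^4) = 5*A^8 + 85*A^4 + 160 + 85*A^-4 + 5*A^-8
  A^-2 * (45*d + 11*d^3) = -11*A^4 - 78 - 78*A^-4 - 11*A^-8
  A^-4 * (15 + 13*d^2) = 13 + 41*A^-4 + 13*A^-8
  A^-6 * (8*d) = -8*A^-4 - 8*A^-8
  A^-8 * (d^2) = A^-4 + 2*A^-8 + A^-12
Summing the groups: <K> = A^20 - 2*A^16 + 2*A^12 - 3*A^8 + 2*A^4 - 2 + 2*A^-4 + A^-12
Normalise by the writhe: (-A^3)^(-w) = (-A^3)^(8) = A^24, so f(A) = A^24 * <K> = A^44 - 2*A^40 + 2*A^36 - 3*A^32 + 2*A^28 - 2*A^24 + 2*A^20 + A^12.
Substitute A = t^(-1/4), i.e. A^e → t^(-e/4): V(t) = t^-3 + 2*t^-5 - 2*t^-6 + 2*t^-7 - 3*t^-8 + 2*t^-9 - 2*t^-10 + t^-11

Answer: t^-3 + 2*t^-5 - 2*t^-6 + 2*t^-7 - 3*t^-8 + 2*t^-9 - 2*t^-10 + t^-11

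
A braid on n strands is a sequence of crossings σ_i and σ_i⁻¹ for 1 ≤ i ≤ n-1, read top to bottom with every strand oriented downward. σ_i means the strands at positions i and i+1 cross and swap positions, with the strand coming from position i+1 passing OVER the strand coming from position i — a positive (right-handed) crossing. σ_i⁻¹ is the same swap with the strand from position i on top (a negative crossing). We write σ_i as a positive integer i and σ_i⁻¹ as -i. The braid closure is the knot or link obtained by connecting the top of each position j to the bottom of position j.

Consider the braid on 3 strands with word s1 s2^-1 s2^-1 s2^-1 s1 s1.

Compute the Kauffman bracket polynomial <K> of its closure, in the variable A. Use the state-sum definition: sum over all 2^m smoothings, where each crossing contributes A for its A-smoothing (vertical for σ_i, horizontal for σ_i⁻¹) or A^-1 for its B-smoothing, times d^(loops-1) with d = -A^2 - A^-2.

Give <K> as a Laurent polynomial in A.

Braid: s1 s2^-1 s2^-1 s2^-1 s1 s1 on 3 strands, 6 crossings.
Writhe w = (#positive) - (#negative) = 3 - 3 = 0.
State-sum expansion of <K>. There are 2^6 = 64 states.
Smooth each crossing (0=||, 1=⌣⌢); contribution A^(Σ sign_k(1-2s_k)) * d^(L-1).
Tabulate the states by total A-exponent and number of loops L (A-exp: L × count):
  A^6: L=4 ×1
  A^4: L=3 ×6
  A^2: L=2 ×12, L=4 ×3
  A^0: L=1 ×9, L=3 ×10, L=5 ×1
  A^-2: L=2 ×12, L=4 ×3
  A^-4: L=3 ×6
  A^-6: L=4 ×1
Each group contributes A^e * Σ count * d^(L-1):
Powers of d = -A^2 - A^-2: d^2 = A^4 + 2 + A^-4; d^3 = -A^6 - 3*A^2 - 3*A^-2 - A^-6; d^4 = A^8 + 4*A^4 + 6 + 4*A^-4 + A^-8.
  A^6 * (d^3) = -A^12 - 3*A^8 - 3*A^4 - 1
  A^4 * (6*d^2) = 6*A^8 + 12*A^4 + 6
  A^2 * (12*d + 3*d^3) = -3*A^8 - 21*A^4 - 21 - 3*A^-4
  A^0 * (9 + 10*d^2 + d^4) = A^8 + 14*A^4 + 35 + 14*A^-4 + A^-8
  A^-2 * (12*d + 3*d^3) = -3*A^4 - 21 - 21*A^-4 - 3*A^-8
  A^-4 * (6*d^2) = 6 + 12*A^-4 + 6*A^-8
  A^-6 * (d^3) = -1 - 3*A^-4 - 3*A^-8 - A^-12
Summing the groups: <K> = -A^12 + A^8 - A^4 + 3 - A^-4 + A^-8 - A^-12

Answer: -A^12 + A^8 - A^4 + 3 - A^-4 + A^-8 - A^-12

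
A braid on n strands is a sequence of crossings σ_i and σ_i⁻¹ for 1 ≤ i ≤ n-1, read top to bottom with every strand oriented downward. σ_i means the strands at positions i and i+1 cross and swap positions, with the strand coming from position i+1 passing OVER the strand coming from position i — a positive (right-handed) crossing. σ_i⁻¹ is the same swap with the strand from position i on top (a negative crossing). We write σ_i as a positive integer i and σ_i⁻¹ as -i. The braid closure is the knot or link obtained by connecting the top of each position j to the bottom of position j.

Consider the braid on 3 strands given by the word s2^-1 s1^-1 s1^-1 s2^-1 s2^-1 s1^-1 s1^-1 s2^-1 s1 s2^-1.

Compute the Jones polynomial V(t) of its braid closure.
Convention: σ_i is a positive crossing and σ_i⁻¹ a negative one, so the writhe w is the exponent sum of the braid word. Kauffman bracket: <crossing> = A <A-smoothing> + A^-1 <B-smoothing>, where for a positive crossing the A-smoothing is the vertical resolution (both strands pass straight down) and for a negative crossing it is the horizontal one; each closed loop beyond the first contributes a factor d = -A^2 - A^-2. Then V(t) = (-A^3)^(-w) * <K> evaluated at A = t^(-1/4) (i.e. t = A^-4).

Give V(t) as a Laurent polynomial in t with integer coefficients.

t^-3 + t^-6 - t^-7 + t^-8 - t^-9 + t^-10 - t^-11

Derivation:
Braid: s2^-1 s1^-1 s1^-1 s2^-1 s2^-1 s1^-1 s1^-1 s2^-1 s1 s2^-1 on 3 strands, 10 crossings.
Writhe w = (#positive) - (#negative) = 1 - 9 = -8.
State-sum expansion of <K>. There are 2^10 = 1024 states.
For each crossing: s=0 is the vertical smoothing, s=1 horizontal. Crossing k contributes A^(sign_k * (1 - 2*s_k)); loop factor d = -A^2 - A^-2.
Tabulate the states by total A-exponent and number of loops L (A-exp: L × count):
  A^10: L=6 ×1
  A^8: L=5 ×10
  A^6: L=4 ×41, L=6 ×4
  A^4: L=3 ×86, L=5 ×34
  A^2: L=2 ×92, L=4 ×114, L=6 ×4
  A^0: L=1 ×40, L=3 ×185, L=5 ×27
  A^-2: L=2 ×142, L=4 ×67, L=6 ×1
  A^-4: L=1 ×40, L=3 ×76, L=5 ×4
  A^-6: L=2 ×39, L=4 ×6
  A^-8: L=1 ×5, L=3 ×5
  A^-10: L=2 ×1
Each group contributes A^e * Σ count * d^(L-1):
Powers of d = -A^2 - A^-2: d^2 = A^4 + 2 + A^-4; d^3 = -A^6 - 3*A^2 - 3*A^-2 - A^-6; d^4 = A^8 + 4*A^4 + 6 + 4*A^-4 + A^-8; d^5 = -A^10 - 5*A^6 - 10*A^2 - 10*A^-2 - 5*A^-6 - A^-10.
  A^10 * (d^5) = -A^20 - 5*A^16 - 10*A^12 - 10*A^8 - 5*A^4 - 1
  A^8 * (10*d^4) = 10*A^16 + 40*A^12 + 60*A^8 + 40*A^4 + 10
  A^6 * (41*d^3 + 4*d^5) = -4*A^16 - 61*A^12 - 163*A^8 - 163*A^4 - 61 - 4*A^-4
  A^4 * (86*d^2 + 34*d^4) = 34*A^12 + 222*A^8 + 376*A^4 + 222 + 34*A^-4
  A^2 * (92*d + 114*d^3 + 4*d^5) = -4*A^12 - 134*A^8 - 474*A^4 - 474 - 134*A^-4 - 4*A^-8
  A^0 * (40 + 185*d^2 + 27*d^4) = 27*A^8 + 293*A^4 + 572 + 293*A^-4 + 27*A^-8
  A^-2 * (142*d + 67*d^3 + d^5) = -A^8 - 72*A^4 - 353 - 353*A^-4 - 72*A^-8 - A^-12
  A^-4 * (40 + 76*d^2 + 4*d^4) = 4*A^4 + 92 + 216*A^-4 + 92*A^-8 + 4*A^-12
  A^-6 * (39*d + 6*d^3) = -6 - 57*A^-4 - 57*A^-8 - 6*A^-12
  A^-8 * (5 + 5*d^2) = 5*A^-4 + 15*A^-8 + 5*A^-12
  A^-10 * (d) = -A^-8 - A^-12
Summing the groups: <K> = -A^20 + A^16 - A^12 + A^8 - A^4 + 1 + A^-12
Normalise by the writhe: (-A^3)^(-w) = (-A^3)^(8) = A^24, so f(A) = A^24 * <K> = -A^44 + A^40 - A^36 + A^32 - A^28 + A^24 + A^12.
Substitute A = t^(-1/4), i.e. A^e → t^(-e/4): V(t) = t^-3 + t^-6 - t^-7 + t^-8 - t^-9 + t^-10 - t^-11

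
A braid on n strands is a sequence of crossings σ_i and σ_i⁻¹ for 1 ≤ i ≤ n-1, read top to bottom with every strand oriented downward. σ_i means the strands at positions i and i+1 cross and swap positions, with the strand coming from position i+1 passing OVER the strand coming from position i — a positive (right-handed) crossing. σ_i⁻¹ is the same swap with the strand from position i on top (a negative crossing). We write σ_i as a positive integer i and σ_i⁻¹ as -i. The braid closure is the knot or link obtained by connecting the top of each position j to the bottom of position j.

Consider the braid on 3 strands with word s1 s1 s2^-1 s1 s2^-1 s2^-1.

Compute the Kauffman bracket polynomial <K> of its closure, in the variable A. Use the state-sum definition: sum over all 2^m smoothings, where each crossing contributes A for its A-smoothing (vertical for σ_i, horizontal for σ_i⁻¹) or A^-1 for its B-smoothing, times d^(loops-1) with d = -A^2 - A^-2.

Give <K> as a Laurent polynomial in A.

-A^12 + 2*A^8 - 2*A^4 + 3 - 2*A^-4 + 2*A^-8 - A^-12

Derivation:
Braid: s1 s1 s2^-1 s1 s2^-1 s2^-1 on 3 strands, 6 crossings.
Writhe w = (#positive) - (#negative) = 3 - 3 = 0.
State-sum expansion of <K>. There are 2^6 = 64 states.
For each crossing: s=0 is the vertical smoothing, s=1 horizontal. Crossing k contributes A^(sign_k * (1 - 2*s_k)); loop factor d = -A^2 - A^-2.
Tabulate the states by total A-exponent and number of loops L (A-exp: L × count):
  A^6: L=4 ×1
  A^4: L=3 ×6
  A^2: L=2 ×14, L=4 ×1
  A^0: L=1 ×13, L=3 ×7
  A^-2: L=2 ×14, L=4 ×1
  A^-4: L=3 ×6
  A^-6: L=4 ×1
Each group contributes A^e * Σ count * d^(L-1):
Powers of d = -A^2 - A^-2: d^2 = A^4 + 2 + A^-4; d^3 = -A^6 - 3*A^2 - 3*A^-2 - A^-6.
  A^6 * (d^3) = -A^12 - 3*A^8 - 3*A^4 - 1
  A^4 * (6*d^2) = 6*A^8 + 12*A^4 + 6
  A^2 * (14*d + d^3) = -A^8 - 17*A^4 - 17 - A^-4
  A^0 * (13 + 7*d^2) = 7*A^4 + 27 + 7*A^-4
  A^-2 * (14*d + d^3) = -A^4 - 17 - 17*A^-4 - A^-8
  A^-4 * (6*d^2) = 6 + 12*A^-4 + 6*A^-8
  A^-6 * (d^3) = -1 - 3*A^-4 - 3*A^-8 - A^-12
Summing the groups: <K> = -A^12 + 2*A^8 - 2*A^4 + 3 - 2*A^-4 + 2*A^-8 - A^-12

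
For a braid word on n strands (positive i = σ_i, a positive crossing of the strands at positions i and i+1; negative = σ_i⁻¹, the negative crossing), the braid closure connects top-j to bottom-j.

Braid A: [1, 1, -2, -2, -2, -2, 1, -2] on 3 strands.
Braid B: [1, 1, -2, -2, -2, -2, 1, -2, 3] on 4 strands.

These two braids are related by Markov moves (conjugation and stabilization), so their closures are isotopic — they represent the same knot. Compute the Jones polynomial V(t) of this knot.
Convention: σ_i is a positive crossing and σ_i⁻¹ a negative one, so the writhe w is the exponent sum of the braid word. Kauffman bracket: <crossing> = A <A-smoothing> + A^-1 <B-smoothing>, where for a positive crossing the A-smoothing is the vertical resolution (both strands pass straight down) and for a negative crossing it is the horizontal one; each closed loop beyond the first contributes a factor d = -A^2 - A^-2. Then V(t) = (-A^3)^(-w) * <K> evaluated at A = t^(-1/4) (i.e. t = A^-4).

Markov-equivalent braids have isotopic closures, hence identical knot invariants. Strip the Markov moves from each word to reach a common short braid β, then compute V(t) once on β.
Braid A: s1 s1 s2^-1 s2^-1 s2^-1 s2^-1 s1 s2^-1 on 3 strands has no conjugating prefix/suffix or stabilization to strip; take β = s1 s1 s2^-1 s2^-1 s2^-1 s2^-1 s1 s2^-1.
Braid B: s1 s1 s2^-1 s2^-1 s2^-1 s2^-1 s1 s2^-1 s3 on 4 strands reduces by inverse Markov moves (closure unchanged at each step):
  Destabilize: the word has the form β·s3 where s3 occurs only as the final letter (β ∈ B_3); drop it and the last strand → 3 strands.
Reduced to β = s1 s1 s2^-1 s2^-1 s2^-1 s2^-1 s1 s2^-1 on 3 strands, 8 crossings.
Both give the same β = s1 s1 s2^-1 s2^-1 s2^-1 s2^-1 s1 s2^-1 on 3 strands, so one state sum suffices:
Braid: s1 s1 s2^-1 s2^-1 s2^-1 s2^-1 s1 s2^-1 on 3 strands, 8 crossings.
Writhe w = (#positive) - (#negative) = 3 - 5 = -2.
State-sum expansion of <K>. There are 2^8 = 256 states.
Each crossing splits two ways (0=vertical, 1=horizontal). The state's weight is A^(#A-smoothings - #B-smoothings) * d^(loops - 1).
Tabulate the states by total A-exponent and number of loops L (A-exp: L × count):
  A^8: L=6 ×1
  A^6: L=5 ×8
  A^4: L=4 ×27, L=6 ×1
  A^2: L=3 ×48, L=5 ×8
  A^0: L=2 ×47, L=4 ×22, L=6 ×1
  A^-2: L=1 ×23, L=3 ×29, L=5 ×4
  A^-4: L=2 ×22, L=4 ×6
  A^-6: L=3 ×8
  A^-8: L=4 ×1
Each group contributes A^e * Σ count * d^(L-1):
Powers of d = -A^2 - A^-2: d^2 = A^4 + 2 + A^-4; d^3 = -A^6 - 3*A^2 - 3*A^-2 - A^-6; d^4 = A^8 + 4*A^4 + 6 + 4*A^-4 + A^-8; d^5 = -A^10 - 5*A^6 - 10*A^2 - 10*A^-2 - 5*A^-6 - A^-10.
  A^8 * (d^5) = -A^18 - 5*A^14 - 10*A^10 - 10*A^6 - 5*A^2 - A^-2
  A^6 * (8*d^4) = 8*A^14 + 32*A^10 + 48*A^6 + 32*A^2 + 8*A^-2
  A^4 * (27*d^3 + d^5) = -A^14 - 32*A^10 - 91*A^6 - 91*A^2 - 32*A^-2 - A^-6
  A^2 * (48*d^2 + 8*d^4) = 8*A^10 + 80*A^6 + 144*A^2 + 80*A^-2 + 8*A^-6
  A^0 * (47*d + 22*d^3 + d^5) = -A^10 - 27*A^6 - 123*A^2 - 123*A^-2 - 27*A^-6 - A^-10
  A^-2 * (23 + 29*d^2 + 4*d^4) = 4*A^6 + 45*A^2 + 105*A^-2 + 45*A^-6 + 4*A^-10
  A^-4 * (22*d + 6*d^3) = -6*A^2 - 40*A^-2 - 40*A^-6 - 6*A^-10
  A^-6 * (8*d^2) = 8*A^-2 + 16*A^-6 + 8*A^-10
  A^-8 * (d^3) = -A^-2 - 3*A^-6 - 3*A^-10 - A^-14
Summing the groups: <K> = -A^18 + 2*A^14 - 3*A^10 + 4*A^6 - 4*A^2 + 4*A^-2 - 2*A^-6 + 2*A^-10 - A^-14
Normalise by the writhe: (-A^3)^(-w) = (-A^3)^(2) = A^6, so f(A) = A^6 * <K> = -A^24 + 2*A^20 - 3*A^16 + 4*A^12 - 4*A^8 + 4*A^4 - 2 + 2*A^-4 - A^-8.
Substitute A = t^(-1/4), i.e. A^e → t^(-e/4): V(t) = -t^2 + 2*t - 2 + 4*t^-1 - 4*t^-2 + 4*t^-3 - 3*t^-4 + 2*t^-5 - t^-6

Answer: -t^2 + 2*t - 2 + 4*t^-1 - 4*t^-2 + 4*t^-3 - 3*t^-4 + 2*t^-5 - t^-6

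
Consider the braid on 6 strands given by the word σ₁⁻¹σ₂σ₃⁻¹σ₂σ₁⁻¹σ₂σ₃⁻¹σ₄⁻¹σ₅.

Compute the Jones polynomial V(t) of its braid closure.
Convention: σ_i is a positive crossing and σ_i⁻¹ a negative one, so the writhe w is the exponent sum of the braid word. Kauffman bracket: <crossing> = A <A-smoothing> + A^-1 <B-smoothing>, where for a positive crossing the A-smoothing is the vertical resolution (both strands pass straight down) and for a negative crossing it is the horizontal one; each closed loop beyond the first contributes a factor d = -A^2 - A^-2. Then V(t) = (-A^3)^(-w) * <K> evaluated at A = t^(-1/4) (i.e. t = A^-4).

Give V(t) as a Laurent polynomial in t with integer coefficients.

-t^3 + 3*t^2 - 3*t + 4 - 4*t^-1 + 3*t^-2 - 2*t^-3 + t^-4

Derivation:
The presented braid s1^-1 s2 s3^-1 s2 s1^-1 s2 s3^-1 s4^-1 s5 on 6 strands reduces by inverse Markov moves (closure unchanged at each step):
  Destabilize: the word has the form β·s5 where s5 occurs only as the final letter (β ∈ B_5); drop it and the last strand → 5 strands.
  Destabilize: the word has the form β·s4^-1 where s4^-1 occurs only as the final letter (β ∈ B_4); drop it and the last strand → 4 strands.
Reduced to β = s1^-1 s2 s3^-1 s2 s1^-1 s2 s3^-1 on 4 strands, 7 crossings.
Compute on β:
Braid: s1^-1 s2 s3^-1 s2 s1^-1 s2 s3^-1 on 4 strands, 7 crossings.
Writhe w = (#positive) - (#negative) = 3 - 4 = -1.
State-sum expansion of <K>. There are 2^7 = 128 states.
For each crossing: s=0 is the vertical smoothing, s=1 horizontal. Crossing k contributes A^(sign_k * (1 - 2*s_k)); loop factor d = -A^2 - A^-2.
Tabulate the states by total A-exponent and number of loops L (A-exp: L × count):
  A^7: L=4 ×1
  A^5: L=3 ×7
  A^3: L=2 ×19, L=4 ×2
  A^1: L=1 ×21, L=3 ×14
  A^-1: L=2 ×32, L=4 ×3
  A^-3: L=3 ×21
  A^-5: L=4 ×7
  A^-7: L=5 ×1
Each group contributes A^e * Σ count * d^(L-1):
Powers of d = -A^2 - A^-2: d^2 = A^4 + 2 + A^-4; d^3 = -A^6 - 3*A^2 - 3*A^-2 - A^-6; d^4 = A^8 + 4*A^4 + 6 + 4*A^-4 + A^-8.
  A^7 * (d^3) = -A^13 - 3*A^9 - 3*A^5 - A
  A^5 * (7*d^2) = 7*A^9 + 14*A^5 + 7*A
  A^3 * (19*d + 2*d^3) = -2*A^9 - 25*A^5 - 25*A - 2*A^-3
  A^1 * (21 + 14*d^2) = 14*A^5 + 49*A + 14*A^-3
  A^-1 * (32*d + 3*d^3) = -3*A^5 - 41*A - 41*A^-3 - 3*A^-7
  A^-3 * (21*d^2) = 21*A + 42*A^-3 + 21*A^-7
  A^-5 * (7*d^3) = -7*A - 21*A^-3 - 21*A^-7 - 7*A^-11
  A^-7 * (d^4) = A + 4*A^-3 + 6*A^-7 + 4*A^-11 + A^-15
Summing the groups: <K> = -A^13 + 2*A^9 - 3*A^5 + 4*A - 4*A^-3 + 3*A^-7 - 3*A^-11 + A^-15
Normalise by the writhe: (-A^3)^(-w) = (-A^3)^(1) = -A^3, so f(A) = -A^3 * <K> = A^16 - 2*A^12 + 3*A^8 - 4*A^4 + 4 - 3*A^-4 + 3*A^-8 - A^-12.
Substitute A = t^(-1/4), i.e. A^e → t^(-e/4): V(t) = -t^3 + 3*t^2 - 3*t + 4 - 4*t^-1 + 3*t^-2 - 2*t^-3 + t^-4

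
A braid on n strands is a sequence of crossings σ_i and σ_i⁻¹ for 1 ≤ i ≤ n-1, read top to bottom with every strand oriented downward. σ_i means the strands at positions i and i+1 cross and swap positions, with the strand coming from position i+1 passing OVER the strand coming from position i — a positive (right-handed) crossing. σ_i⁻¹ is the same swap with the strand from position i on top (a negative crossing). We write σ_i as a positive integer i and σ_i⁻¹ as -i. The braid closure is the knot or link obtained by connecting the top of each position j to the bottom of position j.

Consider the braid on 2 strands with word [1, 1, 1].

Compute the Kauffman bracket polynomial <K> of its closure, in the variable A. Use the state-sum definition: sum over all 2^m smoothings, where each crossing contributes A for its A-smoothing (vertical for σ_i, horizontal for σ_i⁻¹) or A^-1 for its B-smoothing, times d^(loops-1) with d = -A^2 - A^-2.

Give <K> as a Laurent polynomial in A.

Braid: s1 s1 s1 on 2 strands, 3 crossings.
Writhe w = (#positive) - (#negative) = 3 - 0 = 3.
State-sum expansion of <K>. There are 2^3 = 8 states.
Each crossing splits two ways (0=vertical, 1=horizontal). The state's weight is A^(#A-smoothings - #B-smoothings) * d^(loops - 1).
  state 000: A-exp=+3, loops=2, term = A^3 * d^1
  state 001: A-exp=+1, loops=1, term = A^1 * d^0
  state 010: A-exp=+1, loops=1, term = A^1 * d^0
  state 011: A-exp=-1, loops=2, term = A^-1 * d^1
  state 100: A-exp=+1, loops=1, term = A^1 * d^0
  state 101: A-exp=-1, loops=2, term = A^-1 * d^1
  state 110: A-exp=-1, loops=2, term = A^-1 * d^1
  state 111: A-exp=-3, loops=3, term = A^-3 * d^2
Collect the terms by A-exponent (count of states per loop number):
Powers of d = -A^2 - A^-2: d^2 = A^4 + 2 + A^-4.
  A^3 * (d) = -A^5 - A
  A^1 * (3) = 3*A
  A^-1 * (3*d) = -3*A - 3*A^-3
  A^-3 * (d^2) = A + 2*A^-3 + A^-7
Summing the groups: <K> = -A^5 - A^-3 + A^-7

Answer: -A^5 - A^-3 + A^-7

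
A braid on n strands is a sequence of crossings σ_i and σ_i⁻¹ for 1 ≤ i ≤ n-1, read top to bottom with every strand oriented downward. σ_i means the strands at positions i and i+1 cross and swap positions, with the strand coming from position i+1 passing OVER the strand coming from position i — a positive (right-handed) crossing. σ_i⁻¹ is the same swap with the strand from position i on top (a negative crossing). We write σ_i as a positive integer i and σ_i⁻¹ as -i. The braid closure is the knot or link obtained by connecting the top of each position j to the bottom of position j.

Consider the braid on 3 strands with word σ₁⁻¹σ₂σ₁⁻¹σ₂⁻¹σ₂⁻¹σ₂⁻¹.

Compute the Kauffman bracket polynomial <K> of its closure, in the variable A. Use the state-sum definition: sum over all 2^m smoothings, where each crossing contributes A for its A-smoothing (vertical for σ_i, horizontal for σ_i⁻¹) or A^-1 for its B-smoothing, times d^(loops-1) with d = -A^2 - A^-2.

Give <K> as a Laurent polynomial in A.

Braid: s1^-1 s2 s1^-1 s2^-1 s2^-1 s2^-1 on 3 strands, 6 crossings.
Writhe w = (#positive) - (#negative) = 1 - 5 = -4.
Computing the Kauffman bracket via state sum. There are 2^6 = 64 states.
Smooth each crossing (0=||, 1=⌣⌢); contribution A^(Σ sign_k(1-2s_k)) * d^(L-1).
Tabulate the states by total A-exponent and number of loops L (A-exp: L × count):
  A^6: L=4 ×1
  A^4: L=3 ×6
  A^2: L=2 ×12, L=4 ×3
  A^0: L=1 ×9, L=3 ×10, L=5 ×1
  A^-2: L=2 ×12, L=4 ×3
  A^-4: L=1 ×2, L=3 ×4
  A^-6: L=2 ×1
Each group contributes A^e * Σ count * d^(L-1):
Powers of d = -A^2 - A^-2: d^2 = A^4 + 2 + A^-4; d^3 = -A^6 - 3*A^2 - 3*A^-2 - A^-6; d^4 = A^8 + 4*A^4 + 6 + 4*A^-4 + A^-8.
  A^6 * (d^3) = -A^12 - 3*A^8 - 3*A^4 - 1
  A^4 * (6*d^2) = 6*A^8 + 12*A^4 + 6
  A^2 * (12*d + 3*d^3) = -3*A^8 - 21*A^4 - 21 - 3*A^-4
  A^0 * (9 + 10*d^2 + d^4) = A^8 + 14*A^4 + 35 + 14*A^-4 + A^-8
  A^-2 * (12*d + 3*d^3) = -3*A^4 - 21 - 21*A^-4 - 3*A^-8
  A^-4 * (2 + 4*d^2) = 4 + 10*A^-4 + 4*A^-8
  A^-6 * (d) = -A^-4 - A^-8
Summing the groups: <K> = -A^12 + A^8 - A^4 + 2 - A^-4 + A^-8

Answer: -A^12 + A^8 - A^4 + 2 - A^-4 + A^-8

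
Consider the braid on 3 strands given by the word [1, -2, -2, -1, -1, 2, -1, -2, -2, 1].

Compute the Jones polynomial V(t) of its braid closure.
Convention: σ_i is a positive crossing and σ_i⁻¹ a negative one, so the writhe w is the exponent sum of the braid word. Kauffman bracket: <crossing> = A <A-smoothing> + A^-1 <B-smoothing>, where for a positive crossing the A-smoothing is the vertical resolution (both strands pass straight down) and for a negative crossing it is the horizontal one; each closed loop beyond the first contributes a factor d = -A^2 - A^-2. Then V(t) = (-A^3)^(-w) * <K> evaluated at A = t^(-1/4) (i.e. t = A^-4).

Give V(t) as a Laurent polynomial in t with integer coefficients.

Braid: s1 s2^-1 s2^-1 s1^-1 s1^-1 s2 s1^-1 s2^-1 s2^-1 s1 on 3 strands, 10 crossings.
Writhe w = (#positive) - (#negative) = 3 - 7 = -4.
State-sum expansion of <K>. There are 2^10 = 1024 states.
For each crossing: s=0 is the vertical smoothing, s=1 horizontal. Crossing k contributes A^(sign_k * (1 - 2*s_k)); loop factor d = -A^2 - A^-2.
Tabulate the states by total A-exponent and number of loops L (A-exp: L × count):
  A^10: L=6 ×1
  A^8: L=5 ×10
  A^6: L=4 ×43, L=6 ×2
  A^4: L=3 ×98, L=5 ×22
  A^2: L=2 ×118, L=4 ×88, L=6 ×4
  A^0: L=1 ×60, L=3 ×162, L=5 ×30
  A^-2: L=2 ×128, L=4 ×79, L=6 ×3
  A^-4: L=1 ×23, L=3 ×84, L=5 ×13
  A^-6: L=2 ×27, L=4 ×18
  A^-8: L=1 ×2, L=3 ×8
  A^-10: L=2 ×1
Each group contributes A^e * Σ count * d^(L-1):
Powers of d = -A^2 - A^-2: d^2 = A^4 + 2 + A^-4; d^3 = -A^6 - 3*A^2 - 3*A^-2 - A^-6; d^4 = A^8 + 4*A^4 + 6 + 4*A^-4 + A^-8; d^5 = -A^10 - 5*A^6 - 10*A^2 - 10*A^-2 - 5*A^-6 - A^-10.
  A^10 * (d^5) = -A^20 - 5*A^16 - 10*A^12 - 10*A^8 - 5*A^4 - 1
  A^8 * (10*d^4) = 10*A^16 + 40*A^12 + 60*A^8 + 40*A^4 + 10
  A^6 * (43*d^3 + 2*d^5) = -2*A^16 - 53*A^12 - 149*A^8 - 149*A^4 - 53 - 2*A^-4
  A^4 * (98*d^2 + 22*d^4) = 22*A^12 + 186*A^8 + 328*A^4 + 186 + 22*A^-4
  A^2 * (118*d + 88*d^3 + 4*d^5) = -4*A^12 - 108*A^8 - 422*A^4 - 422 - 108*A^-4 - 4*A^-8
  A^0 * (60 + 162*d^2 + 30*d^4) = 30*A^8 + 282*A^4 + 564 + 282*A^-4 + 30*A^-8
  A^-2 * (128*d + 79*d^3 + 3*d^5) = -3*A^8 - 94*A^4 - 395 - 395*A^-4 - 94*A^-8 - 3*A^-12
  A^-4 * (23 + 84*d^2 + 13*d^4) = 13*A^4 + 136 + 269*A^-4 + 136*A^-8 + 13*A^-12
  A^-6 * (27*d + 18*d^3) = -18 - 81*A^-4 - 81*A^-8 - 18*A^-12
  A^-8 * (2 + 8*d^2) = 8*A^-4 + 18*A^-8 + 8*A^-12
  A^-10 * (d) = -A^-8 - A^-12
Summing the groups: <K> = -A^20 + 3*A^16 - 5*A^12 + 6*A^8 - 7*A^4 + 7 - 5*A^-4 + 4*A^-8 - A^-12
Normalise by the writhe: (-A^3)^(-w) = (-A^3)^(4) = A^12, so f(A) = A^12 * <K> = -A^32 + 3*A^28 - 5*A^24 + 6*A^20 - 7*A^16 + 7*A^12 - 5*A^8 + 4*A^4 - 1.
Substitute A = t^(-1/4), i.e. A^e → t^(-e/4): V(t) = -1 + 4*t^-1 - 5*t^-2 + 7*t^-3 - 7*t^-4 + 6*t^-5 - 5*t^-6 + 3*t^-7 - t^-8

Answer: -1 + 4*t^-1 - 5*t^-2 + 7*t^-3 - 7*t^-4 + 6*t^-5 - 5*t^-6 + 3*t^-7 - t^-8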